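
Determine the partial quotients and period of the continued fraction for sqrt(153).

[12; (2, 1, 2, 2, 2, 1, 2, 24)]

Write x_i = (sqrt(153) + m_i)/d_i with (m_0, d_0) = (0, 1). a_0 = floor(sqrt(153)) = 12, since 12^2 = 144 <= 153 < 169 = 13^2.
Iterate m_{i+1} = d_i*a_i - m_i, d_{i+1} = (153 - m_{i+1}^2)/d_i, a_{i+1} = floor((a_0 + m_{i+1})/d_{i+1}):
  m_1 = 1*12 - 0 = 12, d_1 = (153 - 12^2)/1 = 9/1 = 9, a_1 = floor((12 + 12)/9) = 2.
  m_2 = 9*2 - 12 = 6, d_2 = (153 - 6^2)/9 = 117/9 = 13, a_2 = floor((12 + 6)/13) = 1.
  m_3 = 13*1 - 6 = 7, d_3 = (153 - 7^2)/13 = 104/13 = 8, a_3 = floor((12 + 7)/8) = 2.
  m_4 = 8*2 - 7 = 9, d_4 = (153 - 9^2)/8 = 72/8 = 9, a_4 = floor((12 + 9)/9) = 2.
  m_5 = 9*2 - 9 = 9, d_5 = (153 - 9^2)/9 = 72/9 = 8, a_5 = floor((12 + 9)/8) = 2.
  m_6 = 8*2 - 9 = 7, d_6 = (153 - 7^2)/8 = 104/8 = 13, a_6 = floor((12 + 7)/13) = 1.
  m_7 = 13*1 - 7 = 6, d_7 = (153 - 6^2)/13 = 117/13 = 9, a_7 = floor((12 + 6)/9) = 2.
  m_8 = 9*2 - 6 = 12, d_8 = (153 - 12^2)/9 = 9/9 = 1, a_8 = floor((12 + 12)/1) = 24.
  m_9 = 1*24 - 12 = 12, d_9 = (153 - 12^2)/1 = 9/1 = 9: (m_9, d_9) = (m_1, d_1) = (12, 9), so from here the quotients repeat a_1, ..., a_8; the period length is 8.
Hence the expansion of sqrt(153) is a_0 = 12 followed by the repeating block 2, 1, 2, 2, 2, 1, 2, 24 (period 8).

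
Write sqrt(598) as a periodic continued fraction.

Write x_i = (sqrt(598) + m_i)/d_i with (m_0, d_0) = (0, 1). a_0 = floor(sqrt(598)) = 24, since 24^2 = 576 <= 598 < 625 = 25^2.
Iterate m_{i+1} = d_i*a_i - m_i, d_{i+1} = (598 - m_{i+1}^2)/d_i, a_{i+1} = floor((a_0 + m_{i+1})/d_{i+1}):
  m_1 = 1*24 - 0 = 24, d_1 = (598 - 24^2)/1 = 22/1 = 22, a_1 = floor((24 + 24)/22) = 2.
  m_2 = 22*2 - 24 = 20, d_2 = (598 - 20^2)/22 = 198/22 = 9, a_2 = floor((24 + 20)/9) = 4.
  m_3 = 9*4 - 20 = 16, d_3 = (598 - 16^2)/9 = 342/9 = 38, a_3 = floor((24 + 16)/38) = 1.
  m_4 = 38*1 - 16 = 22, d_4 = (598 - 22^2)/38 = 114/38 = 3, a_4 = floor((24 + 22)/3) = 15.
  m_5 = 3*15 - 22 = 23, d_5 = (598 - 23^2)/3 = 69/3 = 23, a_5 = floor((24 + 23)/23) = 2.
  m_6 = 23*2 - 23 = 23, d_6 = (598 - 23^2)/23 = 69/23 = 3, a_6 = floor((24 + 23)/3) = 15.
  m_7 = 3*15 - 23 = 22, d_7 = (598 - 22^2)/3 = 114/3 = 38, a_7 = floor((24 + 22)/38) = 1.
  m_8 = 38*1 - 22 = 16, d_8 = (598 - 16^2)/38 = 342/38 = 9, a_8 = floor((24 + 16)/9) = 4.
  m_9 = 9*4 - 16 = 20, d_9 = (598 - 20^2)/9 = 198/9 = 22, a_9 = floor((24 + 20)/22) = 2.
  m_10 = 22*2 - 20 = 24, d_10 = (598 - 24^2)/22 = 22/22 = 1, a_10 = floor((24 + 24)/1) = 48.
  m_11 = 1*48 - 24 = 24, d_11 = (598 - 24^2)/1 = 22/1 = 22: (m_11, d_11) = (m_1, d_1) = (24, 22), so from here the quotients repeat a_1, ..., a_10; the period length is 10.
Hence the expansion of sqrt(598) is a_0 = 24 followed by the repeating block 2, 4, 1, 15, 2, 15, 1, 4, 2, 48 (period 10).

[24; (2, 4, 1, 15, 2, 15, 1, 4, 2, 48)]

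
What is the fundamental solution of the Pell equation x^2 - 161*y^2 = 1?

First expand sqrt(161) as a continued fraction. With x_i = (sqrt(161) + m_i)/d_i and (m_0, d_0) = (0, 1): a_0 = floor(sqrt(161)) = 12, since 12^2 = 144 <= 161 < 169 = 13^2.
Iterate m_{i+1} = d_i*a_i - m_i, d_{i+1} = (161 - m_{i+1}^2)/d_i, a_{i+1} = floor((a_0 + m_{i+1})/d_{i+1}):
  m_1 = 1*12 - 0 = 12, d_1 = (161 - 12^2)/1 = 17/1 = 17, a_1 = floor((12 + 12)/17) = 1.
  m_2 = 17*1 - 12 = 5, d_2 = (161 - 5^2)/17 = 136/17 = 8, a_2 = floor((12 + 5)/8) = 2.
  m_3 = 8*2 - 5 = 11, d_3 = (161 - 11^2)/8 = 40/8 = 5, a_3 = floor((12 + 11)/5) = 4.
  m_4 = 5*4 - 11 = 9, d_4 = (161 - 9^2)/5 = 80/5 = 16, a_4 = floor((12 + 9)/16) = 1.
  m_5 = 16*1 - 9 = 7, d_5 = (161 - 7^2)/16 = 112/16 = 7, a_5 = floor((12 + 7)/7) = 2.
  m_6 = 7*2 - 7 = 7, d_6 = (161 - 7^2)/7 = 112/7 = 16, a_6 = floor((12 + 7)/16) = 1.
  m_7 = 16*1 - 7 = 9, d_7 = (161 - 9^2)/16 = 80/16 = 5, a_7 = floor((12 + 9)/5) = 4.
  m_8 = 5*4 - 9 = 11, d_8 = (161 - 11^2)/5 = 40/5 = 8, a_8 = floor((12 + 11)/8) = 2.
  m_9 = 8*2 - 11 = 5, d_9 = (161 - 5^2)/8 = 136/8 = 17, a_9 = floor((12 + 5)/17) = 1.
  m_10 = 17*1 - 5 = 12, d_10 = (161 - 12^2)/17 = 17/17 = 1, a_10 = floor((12 + 12)/1) = 24.
  m_11 = 1*24 - 12 = 12, d_11 = (161 - 12^2)/1 = 17/1 = 17: (m_11, d_11) = (m_1, d_1) = (12, 17), so from here the quotients repeat a_1, ..., a_10; the period length is 10.
So sqrt(161) = [12; (1, 2, 4, 1, 2, 1, 4, 2, 1, 24)] with period length k = 10.
k is even, so the fundamental solution of x^2 - 161y^2 = 1 is (p_{k-1}, q_{k-1}) = (p_9, q_9); compute convergents through index 9.
Convergents (p_i = a_i*p_{i-1} + p_{i-2}, q_i = a_i*q_{i-1} + q_{i-2} with p_{-2}=0, p_{-1}=1, q_{-2}=1, q_{-1}=0):
  i=0: a_0=12, p_0 = 12*1 + 0 = 12, q_0 = 12*0 + 1 = 1.
  i=1: a_1=1, p_1 = 1*12 + 1 = 13, q_1 = 1*1 + 0 = 1.
  i=2: a_2=2, p_2 = 2*13 + 12 = 38, q_2 = 2*1 + 1 = 3.
  i=3: a_3=4, p_3 = 4*38 + 13 = 165, q_3 = 4*3 + 1 = 13.
  i=4: a_4=1, p_4 = 1*165 + 38 = 203, q_4 = 1*13 + 3 = 16.
  i=5: a_5=2, p_5 = 2*203 + 165 = 571, q_5 = 2*16 + 13 = 45.
  i=6: a_6=1, p_6 = 1*571 + 203 = 774, q_6 = 1*45 + 16 = 61.
  i=7: a_7=4, p_7 = 4*774 + 571 = 3667, q_7 = 4*61 + 45 = 289.
  i=8: a_8=2, p_8 = 2*3667 + 774 = 8108, q_8 = 2*289 + 61 = 639.
  i=9: a_9=1, p_9 = 1*8108 + 3667 = 11775, q_9 = 1*639 + 289 = 928.
Check: 11775^2 - 161*928^2 = 138650625 - 138650624 = 1, so (x, y) = (11775, 928) solves the equation, and by the theorem it is the least positive solution.

(x, y) = (11775, 928)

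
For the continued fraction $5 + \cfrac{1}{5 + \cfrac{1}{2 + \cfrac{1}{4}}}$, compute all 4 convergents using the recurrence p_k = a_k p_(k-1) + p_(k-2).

5/1, 26/5, 57/11, 254/49

Using the convergent recurrence p_i = a_i*p_{i-1} + p_{i-2}, q_i = a_i*q_{i-1} + q_{i-2} with p_{-2}=0, p_{-1}=1, q_{-2}=1, q_{-1}=0:
  i=0: a_0=5, p_0 = 5*1 + 0 = 5, q_0 = 5*0 + 1 = 1.
  i=1: a_1=5, p_1 = 5*5 + 1 = 26, q_1 = 5*1 + 0 = 5.
  i=2: a_2=2, p_2 = 2*26 + 5 = 57, q_2 = 2*5 + 1 = 11.
  i=3: a_3=4, p_3 = 4*57 + 26 = 254, q_3 = 4*11 + 5 = 49.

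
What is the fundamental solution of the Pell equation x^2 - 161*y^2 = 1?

(x, y) = (11775, 928)

First expand sqrt(161) as a continued fraction. With x_i = (sqrt(161) + m_i)/d_i and (m_0, d_0) = (0, 1): a_0 = floor(sqrt(161)) = 12, since 12^2 = 144 <= 161 < 169 = 13^2.
Iterate m_{i+1} = d_i*a_i - m_i, d_{i+1} = (161 - m_{i+1}^2)/d_i, a_{i+1} = floor((a_0 + m_{i+1})/d_{i+1}):
  m_1 = 1*12 - 0 = 12, d_1 = (161 - 12^2)/1 = 17/1 = 17, a_1 = floor((12 + 12)/17) = 1.
  m_2 = 17*1 - 12 = 5, d_2 = (161 - 5^2)/17 = 136/17 = 8, a_2 = floor((12 + 5)/8) = 2.
  m_3 = 8*2 - 5 = 11, d_3 = (161 - 11^2)/8 = 40/8 = 5, a_3 = floor((12 + 11)/5) = 4.
  m_4 = 5*4 - 11 = 9, d_4 = (161 - 9^2)/5 = 80/5 = 16, a_4 = floor((12 + 9)/16) = 1.
  m_5 = 16*1 - 9 = 7, d_5 = (161 - 7^2)/16 = 112/16 = 7, a_5 = floor((12 + 7)/7) = 2.
  m_6 = 7*2 - 7 = 7, d_6 = (161 - 7^2)/7 = 112/7 = 16, a_6 = floor((12 + 7)/16) = 1.
  m_7 = 16*1 - 7 = 9, d_7 = (161 - 9^2)/16 = 80/16 = 5, a_7 = floor((12 + 9)/5) = 4.
  m_8 = 5*4 - 9 = 11, d_8 = (161 - 11^2)/5 = 40/5 = 8, a_8 = floor((12 + 11)/8) = 2.
  m_9 = 8*2 - 11 = 5, d_9 = (161 - 5^2)/8 = 136/8 = 17, a_9 = floor((12 + 5)/17) = 1.
  m_10 = 17*1 - 5 = 12, d_10 = (161 - 12^2)/17 = 17/17 = 1, a_10 = floor((12 + 12)/1) = 24.
  m_11 = 1*24 - 12 = 12, d_11 = (161 - 12^2)/1 = 17/1 = 17: (m_11, d_11) = (m_1, d_1) = (12, 17), so from here the quotients repeat a_1, ..., a_10; the period length is 10.
So sqrt(161) = [12; (1, 2, 4, 1, 2, 1, 4, 2, 1, 24)] with period length k = 10.
k is even, so the fundamental solution of x^2 - 161y^2 = 1 is (p_{k-1}, q_{k-1}) = (p_9, q_9); compute convergents through index 9.
Convergents (p_i = a_i*p_{i-1} + p_{i-2}, q_i = a_i*q_{i-1} + q_{i-2} with p_{-2}=0, p_{-1}=1, q_{-2}=1, q_{-1}=0):
  i=0: a_0=12, p_0 = 12*1 + 0 = 12, q_0 = 12*0 + 1 = 1.
  i=1: a_1=1, p_1 = 1*12 + 1 = 13, q_1 = 1*1 + 0 = 1.
  i=2: a_2=2, p_2 = 2*13 + 12 = 38, q_2 = 2*1 + 1 = 3.
  i=3: a_3=4, p_3 = 4*38 + 13 = 165, q_3 = 4*3 + 1 = 13.
  i=4: a_4=1, p_4 = 1*165 + 38 = 203, q_4 = 1*13 + 3 = 16.
  i=5: a_5=2, p_5 = 2*203 + 165 = 571, q_5 = 2*16 + 13 = 45.
  i=6: a_6=1, p_6 = 1*571 + 203 = 774, q_6 = 1*45 + 16 = 61.
  i=7: a_7=4, p_7 = 4*774 + 571 = 3667, q_7 = 4*61 + 45 = 289.
  i=8: a_8=2, p_8 = 2*3667 + 774 = 8108, q_8 = 2*289 + 61 = 639.
  i=9: a_9=1, p_9 = 1*8108 + 3667 = 11775, q_9 = 1*639 + 289 = 928.
Check: 11775^2 - 161*928^2 = 138650625 - 138650624 = 1, so (x, y) = (11775, 928) solves the equation, and by the theorem it is the least positive solution.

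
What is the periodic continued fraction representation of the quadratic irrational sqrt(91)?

Write x_i = (sqrt(91) + m_i)/d_i with (m_0, d_0) = (0, 1). a_0 = floor(sqrt(91)) = 9, since 9^2 = 81 <= 91 < 100 = 10^2.
Iterate m_{i+1} = d_i*a_i - m_i, d_{i+1} = (91 - m_{i+1}^2)/d_i, a_{i+1} = floor((a_0 + m_{i+1})/d_{i+1}):
  m_1 = 1*9 - 0 = 9, d_1 = (91 - 9^2)/1 = 10/1 = 10, a_1 = floor((9 + 9)/10) = 1.
  m_2 = 10*1 - 9 = 1, d_2 = (91 - 1^2)/10 = 90/10 = 9, a_2 = floor((9 + 1)/9) = 1.
  m_3 = 9*1 - 1 = 8, d_3 = (91 - 8^2)/9 = 27/9 = 3, a_3 = floor((9 + 8)/3) = 5.
  m_4 = 3*5 - 8 = 7, d_4 = (91 - 7^2)/3 = 42/3 = 14, a_4 = floor((9 + 7)/14) = 1.
  m_5 = 14*1 - 7 = 7, d_5 = (91 - 7^2)/14 = 42/14 = 3, a_5 = floor((9 + 7)/3) = 5.
  m_6 = 3*5 - 7 = 8, d_6 = (91 - 8^2)/3 = 27/3 = 9, a_6 = floor((9 + 8)/9) = 1.
  m_7 = 9*1 - 8 = 1, d_7 = (91 - 1^2)/9 = 90/9 = 10, a_7 = floor((9 + 1)/10) = 1.
  m_8 = 10*1 - 1 = 9, d_8 = (91 - 9^2)/10 = 10/10 = 1, a_8 = floor((9 + 9)/1) = 18.
  m_9 = 1*18 - 9 = 9, d_9 = (91 - 9^2)/1 = 10/1 = 10: (m_9, d_9) = (m_1, d_1) = (9, 10), so from here the quotients repeat a_1, ..., a_8; the period length is 8.
Hence the expansion of sqrt(91) is a_0 = 9 followed by the repeating block 1, 1, 5, 1, 5, 1, 1, 18 (period 8).

[9; (1, 1, 5, 1, 5, 1, 1, 18)]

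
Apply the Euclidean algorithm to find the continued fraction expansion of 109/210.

Run the Euclidean algorithm on 109 and 210; the successive quotients are the partial quotients a_0, a_1, ... (each step inverts the fractional part left over by the previous one):
  109 = 0*210 + 109, so a_0 = 0.
  210 = 1*109 + 101, so a_1 = 1.
  109 = 1*101 + 8, so a_2 = 1.
  101 = 12*8 + 5, so a_3 = 12.
  8 = 1*5 + 3, so a_4 = 1.
  5 = 1*3 + 2, so a_5 = 1.
  3 = 1*2 + 1, so a_6 = 1.
  2 = 2*1 + 0, so a_7 = 2.
The remainder reaches 0 after 8 divisions, so the expansion has 8 partial quotients, read off in order.

[0; 1, 1, 12, 1, 1, 1, 2]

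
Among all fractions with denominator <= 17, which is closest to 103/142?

8/11

Expand x = 103/142 as a continued fraction with the Euclidean algorithm:
  103 = 0*142 + 103, so a_0 = 0.
  142 = 1*103 + 39, so a_1 = 1.
  103 = 2*39 + 25, so a_2 = 2.
  39 = 1*25 + 14, so a_3 = 1.
  25 = 1*14 + 11, so a_4 = 1.
  14 = 1*11 + 3, so a_5 = 1.
  11 = 3*3 + 2, so a_6 = 3.
  3 = 1*2 + 1, so a_7 = 1.
  2 = 2*1 + 0, so a_8 = 2.
so x = [0; 1, 2, 1, 1, 1, 3, 1, 2].
Convergents (p_i = a_i*p_{i-1} + p_{i-2}, q_i = a_i*q_{i-1} + q_{i-2} with p_{-2}=0, p_{-1}=1, q_{-2}=1, q_{-1}=0), until the denominator exceeds 17:
  i=0: a_0=0, p_0 = 0*1 + 0 = 0, q_0 = 0*0 + 1 = 1.
  i=1: a_1=1, p_1 = 1*0 + 1 = 1, q_1 = 1*1 + 0 = 1.
  i=2: a_2=2, p_2 = 2*1 + 0 = 2, q_2 = 2*1 + 1 = 3.
  i=3: a_3=1, p_3 = 1*2 + 1 = 3, q_3 = 1*3 + 1 = 4.
  i=4: a_4=1, p_4 = 1*3 + 2 = 5, q_4 = 1*4 + 3 = 7.
  i=5: a_5=1, p_5 = 1*5 + 3 = 8, q_5 = 1*7 + 4 = 11.
  i=6: a_6=3, p_6 = 3*8 + 5 = 29, q_6 = 3*11 + 7 = 40.
q_6 = 40 > 17, so the last convergent with denominator <= 17 is p_5/q_5 = 8/11.
The closest fraction with denominator <= 17 is either p_5/q_5 or the intermediate fraction (k*p_5 + p_4)/(k*q_5 + q_4) with the largest k >= 1 whose denominator stays <= 17; these approach x as k grows, and every other convergent or intermediate fraction in range is farther away.
Largest k: floor((17 - q_4)/q_5) = floor((17 - 7)/11) = 0.
Since k = 0, no intermediate fraction beyond p_5/q_5 has denominator <= 17, so the convergent 8/11 is the closest (its error is |103*11 - 8*142|/(142*11) = 3/1562).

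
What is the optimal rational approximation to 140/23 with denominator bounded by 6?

37/6

Expand x = 140/23 as a continued fraction with the Euclidean algorithm:
  140 = 6*23 + 2, so a_0 = 6.
  23 = 11*2 + 1, so a_1 = 11.
  2 = 2*1 + 0, so a_2 = 2.
so x = [6; 11, 2].
Convergents (p_i = a_i*p_{i-1} + p_{i-2}, q_i = a_i*q_{i-1} + q_{i-2} with p_{-2}=0, p_{-1}=1, q_{-2}=1, q_{-1}=0), until the denominator exceeds 6:
  i=0: a_0=6, p_0 = 6*1 + 0 = 6, q_0 = 6*0 + 1 = 1.
  i=1: a_1=11, p_1 = 11*6 + 1 = 67, q_1 = 11*1 + 0 = 11.
q_1 = 11 > 6, so the last convergent with denominator <= 6 is p_0/q_0 = 6/1.
The closest fraction with denominator <= 6 is either p_0/q_0 or the intermediate fraction (k*p_0 + p_{-1})/(k*q_0 + q_{-1}) with the largest k >= 1 whose denominator stays <= 6; these approach x as k grows, and every other convergent or intermediate fraction in range is farther away.
Largest k: floor((6 - q_{-1})/q_0) = floor((6 - 0)/1) = 6 (using the seeds p_{-1} = 1, q_{-1} = 0).
That gives (6*6 + 1)/(6*1 + 0) = 37/6.
Compare the errors: |x - 6/1| = |140*1 - 6*23|/(23*1) = 2/23, and |x - 37/6| = |140*6 - 37*23|/(23*6) = 11/138.
Cross-multiplying, 11*23 = 253 < 276 = 2*138, so 11/138 is smaller: the intermediate fraction 37/6 is closer to x than 6/1.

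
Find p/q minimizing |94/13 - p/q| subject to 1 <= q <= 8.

29/4

Expand x = 94/13 as a continued fraction with the Euclidean algorithm:
  94 = 7*13 + 3, so a_0 = 7.
  13 = 4*3 + 1, so a_1 = 4.
  3 = 3*1 + 0, so a_2 = 3.
so x = [7; 4, 3].
Convergents (p_i = a_i*p_{i-1} + p_{i-2}, q_i = a_i*q_{i-1} + q_{i-2} with p_{-2}=0, p_{-1}=1, q_{-2}=1, q_{-1}=0), until the denominator exceeds 8:
  i=0: a_0=7, p_0 = 7*1 + 0 = 7, q_0 = 7*0 + 1 = 1.
  i=1: a_1=4, p_1 = 4*7 + 1 = 29, q_1 = 4*1 + 0 = 4.
  i=2: a_2=3, p_2 = 3*29 + 7 = 94, q_2 = 3*4 + 1 = 13.
q_2 = 13 > 8, so the last convergent with denominator <= 8 is p_1/q_1 = 29/4.
The closest fraction with denominator <= 8 is either p_1/q_1 or the intermediate fraction (k*p_1 + p_0)/(k*q_1 + q_0) with the largest k >= 1 whose denominator stays <= 8; these approach x as k grows, and every other convergent or intermediate fraction in range is farther away.
Largest k: floor((8 - q_0)/q_1) = floor((8 - 1)/4) = 1.
That gives (1*29 + 7)/(1*4 + 1) = 36/5.
Compare the errors: |x - 29/4| = |94*4 - 29*13|/(13*4) = 1/52, and |x - 36/5| = |94*5 - 36*13|/(13*5) = 2/65.
Cross-multiplying, 1*65 = 65 < 104 = 2*52, so 1/52 is smaller: the convergent 29/4 is closer to x than 36/5.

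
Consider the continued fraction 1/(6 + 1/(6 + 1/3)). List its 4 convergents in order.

Using the convergent recurrence p_i = a_i*p_{i-1} + p_{i-2}, q_i = a_i*q_{i-1} + q_{i-2} with p_{-2}=0, p_{-1}=1, q_{-2}=1, q_{-1}=0:
  i=0: a_0=0, p_0 = 0*1 + 0 = 0, q_0 = 0*0 + 1 = 1.
  i=1: a_1=6, p_1 = 6*0 + 1 = 1, q_1 = 6*1 + 0 = 6.
  i=2: a_2=6, p_2 = 6*1 + 0 = 6, q_2 = 6*6 + 1 = 37.
  i=3: a_3=3, p_3 = 3*6 + 1 = 19, q_3 = 3*37 + 6 = 117.

0/1, 1/6, 6/37, 19/117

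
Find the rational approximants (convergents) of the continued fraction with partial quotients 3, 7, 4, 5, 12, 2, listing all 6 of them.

3/1, 22/7, 91/29, 477/152, 5815/1853, 12107/3858

Using the convergent recurrence p_i = a_i*p_{i-1} + p_{i-2}, q_i = a_i*q_{i-1} + q_{i-2} with p_{-2}=0, p_{-1}=1, q_{-2}=1, q_{-1}=0:
  i=0: a_0=3, p_0 = 3*1 + 0 = 3, q_0 = 3*0 + 1 = 1.
  i=1: a_1=7, p_1 = 7*3 + 1 = 22, q_1 = 7*1 + 0 = 7.
  i=2: a_2=4, p_2 = 4*22 + 3 = 91, q_2 = 4*7 + 1 = 29.
  i=3: a_3=5, p_3 = 5*91 + 22 = 477, q_3 = 5*29 + 7 = 152.
  i=4: a_4=12, p_4 = 12*477 + 91 = 5815, q_4 = 12*152 + 29 = 1853.
  i=5: a_5=2, p_5 = 2*5815 + 477 = 12107, q_5 = 2*1853 + 152 = 3858.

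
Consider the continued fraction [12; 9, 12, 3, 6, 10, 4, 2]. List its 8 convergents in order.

12/1, 109/9, 1320/109, 4069/336, 25734/2125, 261409/21586, 1071370/88469, 2404149/198524

Using the convergent recurrence p_i = a_i*p_{i-1} + p_{i-2}, q_i = a_i*q_{i-1} + q_{i-2} with p_{-2}=0, p_{-1}=1, q_{-2}=1, q_{-1}=0:
  i=0: a_0=12, p_0 = 12*1 + 0 = 12, q_0 = 12*0 + 1 = 1.
  i=1: a_1=9, p_1 = 9*12 + 1 = 109, q_1 = 9*1 + 0 = 9.
  i=2: a_2=12, p_2 = 12*109 + 12 = 1320, q_2 = 12*9 + 1 = 109.
  i=3: a_3=3, p_3 = 3*1320 + 109 = 4069, q_3 = 3*109 + 9 = 336.
  i=4: a_4=6, p_4 = 6*4069 + 1320 = 25734, q_4 = 6*336 + 109 = 2125.
  i=5: a_5=10, p_5 = 10*25734 + 4069 = 261409, q_5 = 10*2125 + 336 = 21586.
  i=6: a_6=4, p_6 = 4*261409 + 25734 = 1071370, q_6 = 4*21586 + 2125 = 88469.
  i=7: a_7=2, p_7 = 2*1071370 + 261409 = 2404149, q_7 = 2*88469 + 21586 = 198524.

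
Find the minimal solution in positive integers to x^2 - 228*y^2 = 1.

First expand sqrt(228) as a continued fraction. With x_i = (sqrt(228) + m_i)/d_i and (m_0, d_0) = (0, 1): a_0 = floor(sqrt(228)) = 15, since 15^2 = 225 <= 228 < 256 = 16^2.
Iterate m_{i+1} = d_i*a_i - m_i, d_{i+1} = (228 - m_{i+1}^2)/d_i, a_{i+1} = floor((a_0 + m_{i+1})/d_{i+1}):
  m_1 = 1*15 - 0 = 15, d_1 = (228 - 15^2)/1 = 3/1 = 3, a_1 = floor((15 + 15)/3) = 10.
  m_2 = 3*10 - 15 = 15, d_2 = (228 - 15^2)/3 = 3/3 = 1, a_2 = floor((15 + 15)/1) = 30.
  m_3 = 1*30 - 15 = 15, d_3 = (228 - 15^2)/1 = 3/1 = 3: (m_3, d_3) = (m_1, d_1) = (15, 3), so from here the quotients repeat a_1, a_2; the period length is 2.
So sqrt(228) = [15; (10, 30)] with period length k = 2.
k is even, so the fundamental solution of x^2 - 228y^2 = 1 is (p_{k-1}, q_{k-1}) = (p_1, q_1); compute convergents through index 1.
Convergents (p_i = a_i*p_{i-1} + p_{i-2}, q_i = a_i*q_{i-1} + q_{i-2} with p_{-2}=0, p_{-1}=1, q_{-2}=1, q_{-1}=0):
  i=0: a_0=15, p_0 = 15*1 + 0 = 15, q_0 = 15*0 + 1 = 1.
  i=1: a_1=10, p_1 = 10*15 + 1 = 151, q_1 = 10*1 + 0 = 10.
Check: 151^2 - 228*10^2 = 22801 - 22800 = 1, so (x, y) = (151, 10) solves the equation, and by the theorem it is the least positive solution.

(x, y) = (151, 10)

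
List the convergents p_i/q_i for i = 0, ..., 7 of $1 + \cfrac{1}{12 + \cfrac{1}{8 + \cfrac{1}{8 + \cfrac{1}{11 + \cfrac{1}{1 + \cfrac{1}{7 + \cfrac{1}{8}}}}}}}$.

1/1, 13/12, 105/97, 853/788, 9488/8765, 10341/9553, 81875/75636, 665341/614641

Using the convergent recurrence p_i = a_i*p_{i-1} + p_{i-2}, q_i = a_i*q_{i-1} + q_{i-2} with p_{-2}=0, p_{-1}=1, q_{-2}=1, q_{-1}=0:
  i=0: a_0=1, p_0 = 1*1 + 0 = 1, q_0 = 1*0 + 1 = 1.
  i=1: a_1=12, p_1 = 12*1 + 1 = 13, q_1 = 12*1 + 0 = 12.
  i=2: a_2=8, p_2 = 8*13 + 1 = 105, q_2 = 8*12 + 1 = 97.
  i=3: a_3=8, p_3 = 8*105 + 13 = 853, q_3 = 8*97 + 12 = 788.
  i=4: a_4=11, p_4 = 11*853 + 105 = 9488, q_4 = 11*788 + 97 = 8765.
  i=5: a_5=1, p_5 = 1*9488 + 853 = 10341, q_5 = 1*8765 + 788 = 9553.
  i=6: a_6=7, p_6 = 7*10341 + 9488 = 81875, q_6 = 7*9553 + 8765 = 75636.
  i=7: a_7=8, p_7 = 8*81875 + 10341 = 665341, q_7 = 8*75636 + 9553 = 614641.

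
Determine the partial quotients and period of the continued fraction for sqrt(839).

[28; (1, 27, 1, 56)]

Write x_i = (sqrt(839) + m_i)/d_i with (m_0, d_0) = (0, 1). a_0 = floor(sqrt(839)) = 28, since 28^2 = 784 <= 839 < 841 = 29^2.
Iterate m_{i+1} = d_i*a_i - m_i, d_{i+1} = (839 - m_{i+1}^2)/d_i, a_{i+1} = floor((a_0 + m_{i+1})/d_{i+1}):
  m_1 = 1*28 - 0 = 28, d_1 = (839 - 28^2)/1 = 55/1 = 55, a_1 = floor((28 + 28)/55) = 1.
  m_2 = 55*1 - 28 = 27, d_2 = (839 - 27^2)/55 = 110/55 = 2, a_2 = floor((28 + 27)/2) = 27.
  m_3 = 2*27 - 27 = 27, d_3 = (839 - 27^2)/2 = 110/2 = 55, a_3 = floor((28 + 27)/55) = 1.
  m_4 = 55*1 - 27 = 28, d_4 = (839 - 28^2)/55 = 55/55 = 1, a_4 = floor((28 + 28)/1) = 56.
  m_5 = 1*56 - 28 = 28, d_5 = (839 - 28^2)/1 = 55/1 = 55: (m_5, d_5) = (m_1, d_1) = (28, 55), so from here the quotients repeat a_1, ..., a_4; the period length is 4.
Hence the expansion of sqrt(839) is a_0 = 28 followed by the repeating block 1, 27, 1, 56 (period 4).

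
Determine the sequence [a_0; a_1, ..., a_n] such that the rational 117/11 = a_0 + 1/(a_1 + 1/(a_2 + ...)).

[10; 1, 1, 1, 3]

Run the Euclidean algorithm on 117 and 11; the successive quotients are the partial quotients a_0, a_1, ... (each step inverts the fractional part left over by the previous one):
  117 = 10*11 + 7, so a_0 = 10.
  11 = 1*7 + 4, so a_1 = 1.
  7 = 1*4 + 3, so a_2 = 1.
  4 = 1*3 + 1, so a_3 = 1.
  3 = 3*1 + 0, so a_4 = 3.
The remainder reaches 0 after 5 divisions, so the expansion has 5 partial quotients, read off in order.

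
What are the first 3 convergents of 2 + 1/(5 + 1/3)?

Using the convergent recurrence p_i = a_i*p_{i-1} + p_{i-2}, q_i = a_i*q_{i-1} + q_{i-2} with p_{-2}=0, p_{-1}=1, q_{-2}=1, q_{-1}=0:
  i=0: a_0=2, p_0 = 2*1 + 0 = 2, q_0 = 2*0 + 1 = 1.
  i=1: a_1=5, p_1 = 5*2 + 1 = 11, q_1 = 5*1 + 0 = 5.
  i=2: a_2=3, p_2 = 3*11 + 2 = 35, q_2 = 3*5 + 1 = 16.

2/1, 11/5, 35/16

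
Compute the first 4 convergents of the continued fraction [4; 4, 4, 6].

4/1, 17/4, 72/17, 449/106

Using the convergent recurrence p_i = a_i*p_{i-1} + p_{i-2}, q_i = a_i*q_{i-1} + q_{i-2} with p_{-2}=0, p_{-1}=1, q_{-2}=1, q_{-1}=0:
  i=0: a_0=4, p_0 = 4*1 + 0 = 4, q_0 = 4*0 + 1 = 1.
  i=1: a_1=4, p_1 = 4*4 + 1 = 17, q_1 = 4*1 + 0 = 4.
  i=2: a_2=4, p_2 = 4*17 + 4 = 72, q_2 = 4*4 + 1 = 17.
  i=3: a_3=6, p_3 = 6*72 + 17 = 449, q_3 = 6*17 + 4 = 106.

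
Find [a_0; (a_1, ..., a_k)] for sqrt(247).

Write x_i = (sqrt(247) + m_i)/d_i with (m_0, d_0) = (0, 1). a_0 = floor(sqrt(247)) = 15, since 15^2 = 225 <= 247 < 256 = 16^2.
Iterate m_{i+1} = d_i*a_i - m_i, d_{i+1} = (247 - m_{i+1}^2)/d_i, a_{i+1} = floor((a_0 + m_{i+1})/d_{i+1}):
  m_1 = 1*15 - 0 = 15, d_1 = (247 - 15^2)/1 = 22/1 = 22, a_1 = floor((15 + 15)/22) = 1.
  m_2 = 22*1 - 15 = 7, d_2 = (247 - 7^2)/22 = 198/22 = 9, a_2 = floor((15 + 7)/9) = 2.
  m_3 = 9*2 - 7 = 11, d_3 = (247 - 11^2)/9 = 126/9 = 14, a_3 = floor((15 + 11)/14) = 1.
  m_4 = 14*1 - 11 = 3, d_4 = (247 - 3^2)/14 = 238/14 = 17, a_4 = floor((15 + 3)/17) = 1.
  m_5 = 17*1 - 3 = 14, d_5 = (247 - 14^2)/17 = 51/17 = 3, a_5 = floor((15 + 14)/3) = 9.
  m_6 = 3*9 - 14 = 13, d_6 = (247 - 13^2)/3 = 78/3 = 26, a_6 = floor((15 + 13)/26) = 1.
  m_7 = 26*1 - 13 = 13, d_7 = (247 - 13^2)/26 = 78/26 = 3, a_7 = floor((15 + 13)/3) = 9.
  m_8 = 3*9 - 13 = 14, d_8 = (247 - 14^2)/3 = 51/3 = 17, a_8 = floor((15 + 14)/17) = 1.
  m_9 = 17*1 - 14 = 3, d_9 = (247 - 3^2)/17 = 238/17 = 14, a_9 = floor((15 + 3)/14) = 1.
  m_10 = 14*1 - 3 = 11, d_10 = (247 - 11^2)/14 = 126/14 = 9, a_10 = floor((15 + 11)/9) = 2.
  m_11 = 9*2 - 11 = 7, d_11 = (247 - 7^2)/9 = 198/9 = 22, a_11 = floor((15 + 7)/22) = 1.
  m_12 = 22*1 - 7 = 15, d_12 = (247 - 15^2)/22 = 22/22 = 1, a_12 = floor((15 + 15)/1) = 30.
  m_13 = 1*30 - 15 = 15, d_13 = (247 - 15^2)/1 = 22/1 = 22: (m_13, d_13) = (m_1, d_1) = (15, 22), so from here the quotients repeat a_1, ..., a_12; the period length is 12.
Hence the expansion of sqrt(247) is a_0 = 15 followed by the repeating block 1, 2, 1, 1, 9, 1, 9, 1, 1, 2, 1, 30 (period 12).

[15; (1, 2, 1, 1, 9, 1, 9, 1, 1, 2, 1, 30)]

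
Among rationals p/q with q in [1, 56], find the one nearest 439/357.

59/48

Expand x = 439/357 as a continued fraction with the Euclidean algorithm:
  439 = 1*357 + 82, so a_0 = 1.
  357 = 4*82 + 29, so a_1 = 4.
  82 = 2*29 + 24, so a_2 = 2.
  29 = 1*24 + 5, so a_3 = 1.
  24 = 4*5 + 4, so a_4 = 4.
  5 = 1*4 + 1, so a_5 = 1.
  4 = 4*1 + 0, so a_6 = 4.
so x = [1; 4, 2, 1, 4, 1, 4].
Convergents (p_i = a_i*p_{i-1} + p_{i-2}, q_i = a_i*q_{i-1} + q_{i-2} with p_{-2}=0, p_{-1}=1, q_{-2}=1, q_{-1}=0), until the denominator exceeds 56:
  i=0: a_0=1, p_0 = 1*1 + 0 = 1, q_0 = 1*0 + 1 = 1.
  i=1: a_1=4, p_1 = 4*1 + 1 = 5, q_1 = 4*1 + 0 = 4.
  i=2: a_2=2, p_2 = 2*5 + 1 = 11, q_2 = 2*4 + 1 = 9.
  i=3: a_3=1, p_3 = 1*11 + 5 = 16, q_3 = 1*9 + 4 = 13.
  i=4: a_4=4, p_4 = 4*16 + 11 = 75, q_4 = 4*13 + 9 = 61.
q_4 = 61 > 56, so the last convergent with denominator <= 56 is p_3/q_3 = 16/13.
The closest fraction with denominator <= 56 is either p_3/q_3 or the intermediate fraction (k*p_3 + p_2)/(k*q_3 + q_2) with the largest k >= 1 whose denominator stays <= 56; these approach x as k grows, and every other convergent or intermediate fraction in range is farther away.
Largest k: floor((56 - q_2)/q_3) = floor((56 - 9)/13) = 3.
That gives (3*16 + 11)/(3*13 + 9) = 59/48.
Compare the errors: |x - 16/13| = |439*13 - 16*357|/(357*13) = 5/4641, and |x - 59/48| = |439*48 - 59*357|/(357*48) = 9/17136.
Cross-multiplying, 9*4641 = 41769 < 85680 = 5*17136, so 9/17136 is smaller: the intermediate fraction 59/48 is closer to x than 16/13.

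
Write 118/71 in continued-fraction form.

[1; 1, 1, 1, 23]

Run the Euclidean algorithm on 118 and 71; the successive quotients are the partial quotients a_0, a_1, ... (each step inverts the fractional part left over by the previous one):
  118 = 1*71 + 47, so a_0 = 1.
  71 = 1*47 + 24, so a_1 = 1.
  47 = 1*24 + 23, so a_2 = 1.
  24 = 1*23 + 1, so a_3 = 1.
  23 = 23*1 + 0, so a_4 = 23.
The remainder reaches 0 after 5 divisions, so the expansion has 5 partial quotients, read off in order.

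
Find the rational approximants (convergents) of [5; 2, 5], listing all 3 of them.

Using the convergent recurrence p_i = a_i*p_{i-1} + p_{i-2}, q_i = a_i*q_{i-1} + q_{i-2} with p_{-2}=0, p_{-1}=1, q_{-2}=1, q_{-1}=0:
  i=0: a_0=5, p_0 = 5*1 + 0 = 5, q_0 = 5*0 + 1 = 1.
  i=1: a_1=2, p_1 = 2*5 + 1 = 11, q_1 = 2*1 + 0 = 2.
  i=2: a_2=5, p_2 = 5*11 + 5 = 60, q_2 = 5*2 + 1 = 11.

5/1, 11/2, 60/11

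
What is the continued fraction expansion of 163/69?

[2; 2, 1, 3, 6]

Run the Euclidean algorithm on 163 and 69; the successive quotients are the partial quotients a_0, a_1, ... (each step inverts the fractional part left over by the previous one):
  163 = 2*69 + 25, so a_0 = 2.
  69 = 2*25 + 19, so a_1 = 2.
  25 = 1*19 + 6, so a_2 = 1.
  19 = 3*6 + 1, so a_3 = 3.
  6 = 6*1 + 0, so a_4 = 6.
The remainder reaches 0 after 5 divisions, so the expansion has 5 partial quotients, read off in order.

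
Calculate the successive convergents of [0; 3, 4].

Using the convergent recurrence p_i = a_i*p_{i-1} + p_{i-2}, q_i = a_i*q_{i-1} + q_{i-2} with p_{-2}=0, p_{-1}=1, q_{-2}=1, q_{-1}=0:
  i=0: a_0=0, p_0 = 0*1 + 0 = 0, q_0 = 0*0 + 1 = 1.
  i=1: a_1=3, p_1 = 3*0 + 1 = 1, q_1 = 3*1 + 0 = 3.
  i=2: a_2=4, p_2 = 4*1 + 0 = 4, q_2 = 4*3 + 1 = 13.

0/1, 1/3, 4/13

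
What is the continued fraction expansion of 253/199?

Run the Euclidean algorithm on 253 and 199; the successive quotients are the partial quotients a_0, a_1, ... (each step inverts the fractional part left over by the previous one):
  253 = 1*199 + 54, so a_0 = 1.
  199 = 3*54 + 37, so a_1 = 3.
  54 = 1*37 + 17, so a_2 = 1.
  37 = 2*17 + 3, so a_3 = 2.
  17 = 5*3 + 2, so a_4 = 5.
  3 = 1*2 + 1, so a_5 = 1.
  2 = 2*1 + 0, so a_6 = 2.
The remainder reaches 0 after 7 divisions, so the expansion has 7 partial quotients, read off in order.

[1; 3, 1, 2, 5, 1, 2]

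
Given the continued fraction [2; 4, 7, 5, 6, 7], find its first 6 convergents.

2/1, 9/4, 65/29, 334/149, 2069/923, 14817/6610

Using the convergent recurrence p_i = a_i*p_{i-1} + p_{i-2}, q_i = a_i*q_{i-1} + q_{i-2} with p_{-2}=0, p_{-1}=1, q_{-2}=1, q_{-1}=0:
  i=0: a_0=2, p_0 = 2*1 + 0 = 2, q_0 = 2*0 + 1 = 1.
  i=1: a_1=4, p_1 = 4*2 + 1 = 9, q_1 = 4*1 + 0 = 4.
  i=2: a_2=7, p_2 = 7*9 + 2 = 65, q_2 = 7*4 + 1 = 29.
  i=3: a_3=5, p_3 = 5*65 + 9 = 334, q_3 = 5*29 + 4 = 149.
  i=4: a_4=6, p_4 = 6*334 + 65 = 2069, q_4 = 6*149 + 29 = 923.
  i=5: a_5=7, p_5 = 7*2069 + 334 = 14817, q_5 = 7*923 + 149 = 6610.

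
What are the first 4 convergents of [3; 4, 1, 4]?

3/1, 13/4, 16/5, 77/24

Using the convergent recurrence p_i = a_i*p_{i-1} + p_{i-2}, q_i = a_i*q_{i-1} + q_{i-2} with p_{-2}=0, p_{-1}=1, q_{-2}=1, q_{-1}=0:
  i=0: a_0=3, p_0 = 3*1 + 0 = 3, q_0 = 3*0 + 1 = 1.
  i=1: a_1=4, p_1 = 4*3 + 1 = 13, q_1 = 4*1 + 0 = 4.
  i=2: a_2=1, p_2 = 1*13 + 3 = 16, q_2 = 1*4 + 1 = 5.
  i=3: a_3=4, p_3 = 4*16 + 13 = 77, q_3 = 4*5 + 4 = 24.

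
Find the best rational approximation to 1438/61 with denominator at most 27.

165/7

Expand x = 1438/61 as a continued fraction with the Euclidean algorithm:
  1438 = 23*61 + 35, so a_0 = 23.
  61 = 1*35 + 26, so a_1 = 1.
  35 = 1*26 + 9, so a_2 = 1.
  26 = 2*9 + 8, so a_3 = 2.
  9 = 1*8 + 1, so a_4 = 1.
  8 = 8*1 + 0, so a_5 = 8.
so x = [23; 1, 1, 2, 1, 8].
Convergents (p_i = a_i*p_{i-1} + p_{i-2}, q_i = a_i*q_{i-1} + q_{i-2} with p_{-2}=0, p_{-1}=1, q_{-2}=1, q_{-1}=0), until the denominator exceeds 27:
  i=0: a_0=23, p_0 = 23*1 + 0 = 23, q_0 = 23*0 + 1 = 1.
  i=1: a_1=1, p_1 = 1*23 + 1 = 24, q_1 = 1*1 + 0 = 1.
  i=2: a_2=1, p_2 = 1*24 + 23 = 47, q_2 = 1*1 + 1 = 2.
  i=3: a_3=2, p_3 = 2*47 + 24 = 118, q_3 = 2*2 + 1 = 5.
  i=4: a_4=1, p_4 = 1*118 + 47 = 165, q_4 = 1*5 + 2 = 7.
  i=5: a_5=8, p_5 = 8*165 + 118 = 1438, q_5 = 8*7 + 5 = 61.
q_5 = 61 > 27, so the last convergent with denominator <= 27 is p_4/q_4 = 165/7.
The closest fraction with denominator <= 27 is either p_4/q_4 or the intermediate fraction (k*p_4 + p_3)/(k*q_4 + q_3) with the largest k >= 1 whose denominator stays <= 27; these approach x as k grows, and every other convergent or intermediate fraction in range is farther away.
Largest k: floor((27 - q_3)/q_4) = floor((27 - 5)/7) = 3.
That gives (3*165 + 118)/(3*7 + 5) = 613/26.
Compare the errors: |x - 165/7| = |1438*7 - 165*61|/(61*7) = 1/427, and |x - 613/26| = |1438*26 - 613*61|/(61*26) = 5/1586.
Cross-multiplying, 1*1586 = 1586 < 2135 = 5*427, so 1/427 is smaller: the convergent 165/7 is closer to x than 613/26.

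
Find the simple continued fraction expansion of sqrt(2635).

[51; (3, 102)]

Write x_i = (sqrt(2635) + m_i)/d_i with (m_0, d_0) = (0, 1). a_0 = floor(sqrt(2635)) = 51, since 51^2 = 2601 <= 2635 < 2704 = 52^2.
Iterate m_{i+1} = d_i*a_i - m_i, d_{i+1} = (2635 - m_{i+1}^2)/d_i, a_{i+1} = floor((a_0 + m_{i+1})/d_{i+1}):
  m_1 = 1*51 - 0 = 51, d_1 = (2635 - 51^2)/1 = 34/1 = 34, a_1 = floor((51 + 51)/34) = 3.
  m_2 = 34*3 - 51 = 51, d_2 = (2635 - 51^2)/34 = 34/34 = 1, a_2 = floor((51 + 51)/1) = 102.
  m_3 = 1*102 - 51 = 51, d_3 = (2635 - 51^2)/1 = 34/1 = 34: (m_3, d_3) = (m_1, d_1) = (51, 34), so from here the quotients repeat a_1, a_2; the period length is 2.
Hence the expansion of sqrt(2635) is a_0 = 51 followed by the repeating block 3, 102 (period 2).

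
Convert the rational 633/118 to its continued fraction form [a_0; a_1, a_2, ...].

Run the Euclidean algorithm on 633 and 118; the successive quotients are the partial quotients a_0, a_1, ... (each step inverts the fractional part left over by the previous one):
  633 = 5*118 + 43, so a_0 = 5.
  118 = 2*43 + 32, so a_1 = 2.
  43 = 1*32 + 11, so a_2 = 1.
  32 = 2*11 + 10, so a_3 = 2.
  11 = 1*10 + 1, so a_4 = 1.
  10 = 10*1 + 0, so a_5 = 10.
The remainder reaches 0 after 6 divisions, so the expansion has 6 partial quotients, read off in order.

[5; 2, 1, 2, 1, 10]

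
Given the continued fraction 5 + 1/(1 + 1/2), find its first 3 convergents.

5/1, 6/1, 17/3

Using the convergent recurrence p_i = a_i*p_{i-1} + p_{i-2}, q_i = a_i*q_{i-1} + q_{i-2} with p_{-2}=0, p_{-1}=1, q_{-2}=1, q_{-1}=0:
  i=0: a_0=5, p_0 = 5*1 + 0 = 5, q_0 = 5*0 + 1 = 1.
  i=1: a_1=1, p_1 = 1*5 + 1 = 6, q_1 = 1*1 + 0 = 1.
  i=2: a_2=2, p_2 = 2*6 + 5 = 17, q_2 = 2*1 + 1 = 3.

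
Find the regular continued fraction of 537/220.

Run the Euclidean algorithm on 537 and 220; the successive quotients are the partial quotients a_0, a_1, ... (each step inverts the fractional part left over by the previous one):
  537 = 2*220 + 97, so a_0 = 2.
  220 = 2*97 + 26, so a_1 = 2.
  97 = 3*26 + 19, so a_2 = 3.
  26 = 1*19 + 7, so a_3 = 1.
  19 = 2*7 + 5, so a_4 = 2.
  7 = 1*5 + 2, so a_5 = 1.
  5 = 2*2 + 1, so a_6 = 2.
  2 = 2*1 + 0, so a_7 = 2.
The remainder reaches 0 after 8 divisions, so the expansion has 8 partial quotients, read off in order.

[2; 2, 3, 1, 2, 1, 2, 2]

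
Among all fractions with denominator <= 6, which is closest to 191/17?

Expand x = 191/17 as a continued fraction with the Euclidean algorithm:
  191 = 11*17 + 4, so a_0 = 11.
  17 = 4*4 + 1, so a_1 = 4.
  4 = 4*1 + 0, so a_2 = 4.
so x = [11; 4, 4].
Convergents (p_i = a_i*p_{i-1} + p_{i-2}, q_i = a_i*q_{i-1} + q_{i-2} with p_{-2}=0, p_{-1}=1, q_{-2}=1, q_{-1}=0), until the denominator exceeds 6:
  i=0: a_0=11, p_0 = 11*1 + 0 = 11, q_0 = 11*0 + 1 = 1.
  i=1: a_1=4, p_1 = 4*11 + 1 = 45, q_1 = 4*1 + 0 = 4.
  i=2: a_2=4, p_2 = 4*45 + 11 = 191, q_2 = 4*4 + 1 = 17.
q_2 = 17 > 6, so the last convergent with denominator <= 6 is p_1/q_1 = 45/4.
The closest fraction with denominator <= 6 is either p_1/q_1 or the intermediate fraction (k*p_1 + p_0)/(k*q_1 + q_0) with the largest k >= 1 whose denominator stays <= 6; these approach x as k grows, and every other convergent or intermediate fraction in range is farther away.
Largest k: floor((6 - q_0)/q_1) = floor((6 - 1)/4) = 1.
That gives (1*45 + 11)/(1*4 + 1) = 56/5.
Compare the errors: |x - 45/4| = |191*4 - 45*17|/(17*4) = 1/68, and |x - 56/5| = |191*5 - 56*17|/(17*5) = 3/85.
Cross-multiplying, 1*85 = 85 < 204 = 3*68, so 1/68 is smaller: the convergent 45/4 is closer to x than 56/5.

45/4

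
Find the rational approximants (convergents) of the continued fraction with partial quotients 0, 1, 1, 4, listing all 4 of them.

Using the convergent recurrence p_i = a_i*p_{i-1} + p_{i-2}, q_i = a_i*q_{i-1} + q_{i-2} with p_{-2}=0, p_{-1}=1, q_{-2}=1, q_{-1}=0:
  i=0: a_0=0, p_0 = 0*1 + 0 = 0, q_0 = 0*0 + 1 = 1.
  i=1: a_1=1, p_1 = 1*0 + 1 = 1, q_1 = 1*1 + 0 = 1.
  i=2: a_2=1, p_2 = 1*1 + 0 = 1, q_2 = 1*1 + 1 = 2.
  i=3: a_3=4, p_3 = 4*1 + 1 = 5, q_3 = 4*2 + 1 = 9.

0/1, 1/1, 1/2, 5/9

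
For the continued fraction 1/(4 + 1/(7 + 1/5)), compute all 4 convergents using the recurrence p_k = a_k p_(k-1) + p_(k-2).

0/1, 1/4, 7/29, 36/149

Using the convergent recurrence p_i = a_i*p_{i-1} + p_{i-2}, q_i = a_i*q_{i-1} + q_{i-2} with p_{-2}=0, p_{-1}=1, q_{-2}=1, q_{-1}=0:
  i=0: a_0=0, p_0 = 0*1 + 0 = 0, q_0 = 0*0 + 1 = 1.
  i=1: a_1=4, p_1 = 4*0 + 1 = 1, q_1 = 4*1 + 0 = 4.
  i=2: a_2=7, p_2 = 7*1 + 0 = 7, q_2 = 7*4 + 1 = 29.
  i=3: a_3=5, p_3 = 5*7 + 1 = 36, q_3 = 5*29 + 4 = 149.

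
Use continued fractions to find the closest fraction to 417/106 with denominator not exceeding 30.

59/15

Expand x = 417/106 as a continued fraction with the Euclidean algorithm:
  417 = 3*106 + 99, so a_0 = 3.
  106 = 1*99 + 7, so a_1 = 1.
  99 = 14*7 + 1, so a_2 = 14.
  7 = 7*1 + 0, so a_3 = 7.
so x = [3; 1, 14, 7].
Convergents (p_i = a_i*p_{i-1} + p_{i-2}, q_i = a_i*q_{i-1} + q_{i-2} with p_{-2}=0, p_{-1}=1, q_{-2}=1, q_{-1}=0), until the denominator exceeds 30:
  i=0: a_0=3, p_0 = 3*1 + 0 = 3, q_0 = 3*0 + 1 = 1.
  i=1: a_1=1, p_1 = 1*3 + 1 = 4, q_1 = 1*1 + 0 = 1.
  i=2: a_2=14, p_2 = 14*4 + 3 = 59, q_2 = 14*1 + 1 = 15.
  i=3: a_3=7, p_3 = 7*59 + 4 = 417, q_3 = 7*15 + 1 = 106.
q_3 = 106 > 30, so the last convergent with denominator <= 30 is p_2/q_2 = 59/15.
The closest fraction with denominator <= 30 is either p_2/q_2 or the intermediate fraction (k*p_2 + p_1)/(k*q_2 + q_1) with the largest k >= 1 whose denominator stays <= 30; these approach x as k grows, and every other convergent or intermediate fraction in range is farther away.
Largest k: floor((30 - q_1)/q_2) = floor((30 - 1)/15) = 1.
That gives (1*59 + 4)/(1*15 + 1) = 63/16.
Compare the errors: |x - 59/15| = |417*15 - 59*106|/(106*15) = 1/1590, and |x - 63/16| = |417*16 - 63*106|/(106*16) = 6/1696.
Cross-multiplying, 1*1696 = 1696 < 9540 = 6*1590, so 1/1590 is smaller: the convergent 59/15 is closer to x than 63/16.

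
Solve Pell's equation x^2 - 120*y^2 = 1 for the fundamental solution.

First expand sqrt(120) as a continued fraction. With x_i = (sqrt(120) + m_i)/d_i and (m_0, d_0) = (0, 1): a_0 = floor(sqrt(120)) = 10, since 10^2 = 100 <= 120 < 121 = 11^2.
Iterate m_{i+1} = d_i*a_i - m_i, d_{i+1} = (120 - m_{i+1}^2)/d_i, a_{i+1} = floor((a_0 + m_{i+1})/d_{i+1}):
  m_1 = 1*10 - 0 = 10, d_1 = (120 - 10^2)/1 = 20/1 = 20, a_1 = floor((10 + 10)/20) = 1.
  m_2 = 20*1 - 10 = 10, d_2 = (120 - 10^2)/20 = 20/20 = 1, a_2 = floor((10 + 10)/1) = 20.
  m_3 = 1*20 - 10 = 10, d_3 = (120 - 10^2)/1 = 20/1 = 20: (m_3, d_3) = (m_1, d_1) = (10, 20), so from here the quotients repeat a_1, a_2; the period length is 2.
So sqrt(120) = [10; (1, 20)] with period length k = 2.
k is even, so the fundamental solution of x^2 - 120y^2 = 1 is (p_{k-1}, q_{k-1}) = (p_1, q_1); compute convergents through index 1.
Convergents (p_i = a_i*p_{i-1} + p_{i-2}, q_i = a_i*q_{i-1} + q_{i-2} with p_{-2}=0, p_{-1}=1, q_{-2}=1, q_{-1}=0):
  i=0: a_0=10, p_0 = 10*1 + 0 = 10, q_0 = 10*0 + 1 = 1.
  i=1: a_1=1, p_1 = 1*10 + 1 = 11, q_1 = 1*1 + 0 = 1.
Check: 11^2 - 120*1^2 = 121 - 120 = 1, so (x, y) = (11, 1) solves the equation, and by the theorem it is the least positive solution.

(x, y) = (11, 1)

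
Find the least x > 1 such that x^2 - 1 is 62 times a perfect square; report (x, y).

First expand sqrt(62) as a continued fraction. With x_i = (sqrt(62) + m_i)/d_i and (m_0, d_0) = (0, 1): a_0 = floor(sqrt(62)) = 7, since 7^2 = 49 <= 62 < 64 = 8^2.
Iterate m_{i+1} = d_i*a_i - m_i, d_{i+1} = (62 - m_{i+1}^2)/d_i, a_{i+1} = floor((a_0 + m_{i+1})/d_{i+1}):
  m_1 = 1*7 - 0 = 7, d_1 = (62 - 7^2)/1 = 13/1 = 13, a_1 = floor((7 + 7)/13) = 1.
  m_2 = 13*1 - 7 = 6, d_2 = (62 - 6^2)/13 = 26/13 = 2, a_2 = floor((7 + 6)/2) = 6.
  m_3 = 2*6 - 6 = 6, d_3 = (62 - 6^2)/2 = 26/2 = 13, a_3 = floor((7 + 6)/13) = 1.
  m_4 = 13*1 - 6 = 7, d_4 = (62 - 7^2)/13 = 13/13 = 1, a_4 = floor((7 + 7)/1) = 14.
  m_5 = 1*14 - 7 = 7, d_5 = (62 - 7^2)/1 = 13/1 = 13: (m_5, d_5) = (m_1, d_1) = (7, 13), so from here the quotients repeat a_1, ..., a_4; the period length is 4.
So sqrt(62) = [7; (1, 6, 1, 14)] with period length k = 4.
k is even, so the fundamental solution of x^2 - 62y^2 = 1 is (p_{k-1}, q_{k-1}) = (p_3, q_3); compute convergents through index 3.
Convergents (p_i = a_i*p_{i-1} + p_{i-2}, q_i = a_i*q_{i-1} + q_{i-2} with p_{-2}=0, p_{-1}=1, q_{-2}=1, q_{-1}=0):
  i=0: a_0=7, p_0 = 7*1 + 0 = 7, q_0 = 7*0 + 1 = 1.
  i=1: a_1=1, p_1 = 1*7 + 1 = 8, q_1 = 1*1 + 0 = 1.
  i=2: a_2=6, p_2 = 6*8 + 7 = 55, q_2 = 6*1 + 1 = 7.
  i=3: a_3=1, p_3 = 1*55 + 8 = 63, q_3 = 1*7 + 1 = 8.
Check: 63^2 - 62*8^2 = 3969 - 3968 = 1, so (x, y) = (63, 8) solves the equation, and by the theorem it is the least positive solution.

(x, y) = (63, 8)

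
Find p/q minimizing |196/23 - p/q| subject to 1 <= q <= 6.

Expand x = 196/23 as a continued fraction with the Euclidean algorithm:
  196 = 8*23 + 12, so a_0 = 8.
  23 = 1*12 + 11, so a_1 = 1.
  12 = 1*11 + 1, so a_2 = 1.
  11 = 11*1 + 0, so a_3 = 11.
so x = [8; 1, 1, 11].
Convergents (p_i = a_i*p_{i-1} + p_{i-2}, q_i = a_i*q_{i-1} + q_{i-2} with p_{-2}=0, p_{-1}=1, q_{-2}=1, q_{-1}=0), until the denominator exceeds 6:
  i=0: a_0=8, p_0 = 8*1 + 0 = 8, q_0 = 8*0 + 1 = 1.
  i=1: a_1=1, p_1 = 1*8 + 1 = 9, q_1 = 1*1 + 0 = 1.
  i=2: a_2=1, p_2 = 1*9 + 8 = 17, q_2 = 1*1 + 1 = 2.
  i=3: a_3=11, p_3 = 11*17 + 9 = 196, q_3 = 11*2 + 1 = 23.
q_3 = 23 > 6, so the last convergent with denominator <= 6 is p_2/q_2 = 17/2.
The closest fraction with denominator <= 6 is either p_2/q_2 or the intermediate fraction (k*p_2 + p_1)/(k*q_2 + q_1) with the largest k >= 1 whose denominator stays <= 6; these approach x as k grows, and every other convergent or intermediate fraction in range is farther away.
Largest k: floor((6 - q_1)/q_2) = floor((6 - 1)/2) = 2.
That gives (2*17 + 9)/(2*2 + 1) = 43/5.
Compare the errors: |x - 17/2| = |196*2 - 17*23|/(23*2) = 1/46, and |x - 43/5| = |196*5 - 43*23|/(23*5) = 9/115.
Cross-multiplying, 1*115 = 115 < 414 = 9*46, so 1/46 is smaller: the convergent 17/2 is closer to x than 43/5.

17/2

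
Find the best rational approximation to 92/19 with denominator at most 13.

63/13

Expand x = 92/19 as a continued fraction with the Euclidean algorithm:
  92 = 4*19 + 16, so a_0 = 4.
  19 = 1*16 + 3, so a_1 = 1.
  16 = 5*3 + 1, so a_2 = 5.
  3 = 3*1 + 0, so a_3 = 3.
so x = [4; 1, 5, 3].
Convergents (p_i = a_i*p_{i-1} + p_{i-2}, q_i = a_i*q_{i-1} + q_{i-2} with p_{-2}=0, p_{-1}=1, q_{-2}=1, q_{-1}=0), until the denominator exceeds 13:
  i=0: a_0=4, p_0 = 4*1 + 0 = 4, q_0 = 4*0 + 1 = 1.
  i=1: a_1=1, p_1 = 1*4 + 1 = 5, q_1 = 1*1 + 0 = 1.
  i=2: a_2=5, p_2 = 5*5 + 4 = 29, q_2 = 5*1 + 1 = 6.
  i=3: a_3=3, p_3 = 3*29 + 5 = 92, q_3 = 3*6 + 1 = 19.
q_3 = 19 > 13, so the last convergent with denominator <= 13 is p_2/q_2 = 29/6.
The closest fraction with denominator <= 13 is either p_2/q_2 or the intermediate fraction (k*p_2 + p_1)/(k*q_2 + q_1) with the largest k >= 1 whose denominator stays <= 13; these approach x as k grows, and every other convergent or intermediate fraction in range is farther away.
Largest k: floor((13 - q_1)/q_2) = floor((13 - 1)/6) = 2.
That gives (2*29 + 5)/(2*6 + 1) = 63/13.
Compare the errors: |x - 29/6| = |92*6 - 29*19|/(19*6) = 1/114, and |x - 63/13| = |92*13 - 63*19|/(19*13) = 1/247.
Cross-multiplying, 1*114 = 114 < 247 = 1*247, so 1/247 is smaller: the intermediate fraction 63/13 is closer to x than 29/6.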